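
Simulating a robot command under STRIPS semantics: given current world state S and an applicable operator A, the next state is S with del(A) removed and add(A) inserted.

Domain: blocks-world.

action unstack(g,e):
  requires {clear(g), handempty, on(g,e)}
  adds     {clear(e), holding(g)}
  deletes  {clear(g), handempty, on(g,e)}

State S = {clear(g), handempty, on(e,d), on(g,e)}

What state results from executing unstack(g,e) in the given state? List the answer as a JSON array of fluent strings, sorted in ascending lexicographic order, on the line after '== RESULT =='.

Progress:
  pre ⊆ S: {clear(g), handempty, on(g,e)} ⊆ S  — applicable
  S \ del = {on(e,d)}
  ∪ add   = {clear(e), holding(g), on(e,d)}

== RESULT ==
["clear(e)", "holding(g)", "on(e,d)"]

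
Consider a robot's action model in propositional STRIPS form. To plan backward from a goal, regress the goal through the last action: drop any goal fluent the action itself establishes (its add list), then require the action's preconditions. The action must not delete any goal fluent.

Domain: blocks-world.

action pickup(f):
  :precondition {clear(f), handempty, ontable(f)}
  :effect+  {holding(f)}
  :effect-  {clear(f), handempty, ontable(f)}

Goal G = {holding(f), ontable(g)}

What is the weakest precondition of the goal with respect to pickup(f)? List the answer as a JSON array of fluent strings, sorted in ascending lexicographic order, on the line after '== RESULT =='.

Compute (G \ add) ∪ pre:
  G ∩ del = {}  (empty — regression defined)
  G \ add = {holding(f), ontable(g)} \ {holding(f)} = {ontable(g)}
  ∪ pre   = {ontable(g)} ∪ {clear(f), handempty, ontable(f)}
          = {clear(f), handempty, ontable(f), ontable(g)}

== RESULT ==
["clear(f)", "handempty", "ontable(f)", "ontable(g)"]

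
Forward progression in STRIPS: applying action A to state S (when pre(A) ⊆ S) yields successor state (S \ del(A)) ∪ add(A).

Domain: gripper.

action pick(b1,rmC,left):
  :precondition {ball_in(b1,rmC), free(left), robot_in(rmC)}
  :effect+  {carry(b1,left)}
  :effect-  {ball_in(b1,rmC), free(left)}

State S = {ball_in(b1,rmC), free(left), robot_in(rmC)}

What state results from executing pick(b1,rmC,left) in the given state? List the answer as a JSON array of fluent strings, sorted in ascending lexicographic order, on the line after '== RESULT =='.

Progress:
  pre ⊆ S: {ball_in(b1,rmC), free(left), robot_in(rmC)} ⊆ S  — applicable
  S \ del = {robot_in(rmC)}
  ∪ add   = {carry(b1,left), robot_in(rmC)}

== RESULT ==
["carry(b1,left)", "robot_in(rmC)"]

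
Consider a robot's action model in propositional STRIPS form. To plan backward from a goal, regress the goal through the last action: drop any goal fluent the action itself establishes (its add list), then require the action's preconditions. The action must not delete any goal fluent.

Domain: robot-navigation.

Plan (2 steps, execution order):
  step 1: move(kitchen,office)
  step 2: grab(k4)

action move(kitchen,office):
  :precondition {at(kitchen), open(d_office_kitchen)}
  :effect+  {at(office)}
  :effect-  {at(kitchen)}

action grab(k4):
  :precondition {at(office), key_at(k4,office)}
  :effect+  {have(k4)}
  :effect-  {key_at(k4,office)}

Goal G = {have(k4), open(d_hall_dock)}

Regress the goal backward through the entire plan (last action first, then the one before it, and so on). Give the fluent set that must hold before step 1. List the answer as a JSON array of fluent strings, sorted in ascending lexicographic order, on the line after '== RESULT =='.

Regress step by step:
  through step 2 (grab(k4)): drop {have(k4)}, keep {open(d_hall_dock)}, require {at(office), key_at(k4,office)}
    → {at(office), key_at(k4,office), open(d_hall_dock)}
  through step 1 (move(kitchen,office)): drop {at(office)}, keep {key_at(k4,office), open(d_hall_dock)}, require {at(kitchen), open(d_office_kitchen)}
    → {at(kitchen), key_at(k4,office), open(d_hall_dock), open(d_office_kitchen)}

== RESULT ==
["at(kitchen)", "key_at(k4,office)", "open(d_hall_dock)", "open(d_office_kitchen)"]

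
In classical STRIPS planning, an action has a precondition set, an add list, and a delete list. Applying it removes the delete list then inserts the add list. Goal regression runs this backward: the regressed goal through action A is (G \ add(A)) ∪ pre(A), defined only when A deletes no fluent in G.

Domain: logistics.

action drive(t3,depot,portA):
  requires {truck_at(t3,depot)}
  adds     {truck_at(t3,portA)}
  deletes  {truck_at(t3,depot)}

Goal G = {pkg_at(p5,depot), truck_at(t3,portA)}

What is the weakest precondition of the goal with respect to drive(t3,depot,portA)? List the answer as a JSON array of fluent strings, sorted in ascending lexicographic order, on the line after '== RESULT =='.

Compute (G \ add) ∪ pre:
  G ∩ del = {}  (empty — regression defined)
  G \ add = {pkg_at(p5,depot), truck_at(t3,portA)} \ {truck_at(t3,portA)} = {pkg_at(p5,depot)}
  ∪ pre   = {pkg_at(p5,depot)} ∪ {truck_at(t3,depot)}
          = {pkg_at(p5,depot), truck_at(t3,depot)}

== RESULT ==
["pkg_at(p5,depot)", "truck_at(t3,depot)"]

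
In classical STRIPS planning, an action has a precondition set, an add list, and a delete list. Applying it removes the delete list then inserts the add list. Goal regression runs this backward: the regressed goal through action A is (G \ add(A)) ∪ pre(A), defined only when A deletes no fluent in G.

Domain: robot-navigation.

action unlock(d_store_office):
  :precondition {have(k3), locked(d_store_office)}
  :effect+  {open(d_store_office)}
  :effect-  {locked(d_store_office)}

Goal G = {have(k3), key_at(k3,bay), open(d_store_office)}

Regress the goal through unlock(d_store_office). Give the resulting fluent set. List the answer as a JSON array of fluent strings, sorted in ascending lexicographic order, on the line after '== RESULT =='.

Compute (G \ add) ∪ pre:
  G ∩ del = {}  (empty — regression defined)
  G \ add = {have(k3), key_at(k3,bay), open(d_store_office)} \ {open(d_store_office)} = {have(k3), key_at(k3,bay)}
  ∪ pre   = {have(k3), key_at(k3,bay)} ∪ {have(k3), locked(d_store_office)}
          = {have(k3), key_at(k3,bay), locked(d_store_office)}

== RESULT ==
["have(k3)", "key_at(k3,bay)", "locked(d_store_office)"]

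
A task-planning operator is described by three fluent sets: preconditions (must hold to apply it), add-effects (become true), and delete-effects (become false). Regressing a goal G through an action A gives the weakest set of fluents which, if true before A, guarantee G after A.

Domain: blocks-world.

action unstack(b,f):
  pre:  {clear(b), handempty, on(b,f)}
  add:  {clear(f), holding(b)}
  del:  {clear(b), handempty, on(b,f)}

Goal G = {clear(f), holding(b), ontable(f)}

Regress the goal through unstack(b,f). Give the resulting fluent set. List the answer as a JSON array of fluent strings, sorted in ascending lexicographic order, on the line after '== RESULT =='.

Compute (G \ add) ∪ pre:
  G ∩ del = {}  (empty — regression defined)
  G \ add = {clear(f), holding(b), ontable(f)} \ {clear(f), holding(b)} = {ontable(f)}
  ∪ pre   = {ontable(f)} ∪ {clear(b), handempty, on(b,f)}
          = {clear(b), handempty, on(b,f), ontable(f)}

== RESULT ==
["clear(b)", "handempty", "on(b,f)", "ontable(f)"]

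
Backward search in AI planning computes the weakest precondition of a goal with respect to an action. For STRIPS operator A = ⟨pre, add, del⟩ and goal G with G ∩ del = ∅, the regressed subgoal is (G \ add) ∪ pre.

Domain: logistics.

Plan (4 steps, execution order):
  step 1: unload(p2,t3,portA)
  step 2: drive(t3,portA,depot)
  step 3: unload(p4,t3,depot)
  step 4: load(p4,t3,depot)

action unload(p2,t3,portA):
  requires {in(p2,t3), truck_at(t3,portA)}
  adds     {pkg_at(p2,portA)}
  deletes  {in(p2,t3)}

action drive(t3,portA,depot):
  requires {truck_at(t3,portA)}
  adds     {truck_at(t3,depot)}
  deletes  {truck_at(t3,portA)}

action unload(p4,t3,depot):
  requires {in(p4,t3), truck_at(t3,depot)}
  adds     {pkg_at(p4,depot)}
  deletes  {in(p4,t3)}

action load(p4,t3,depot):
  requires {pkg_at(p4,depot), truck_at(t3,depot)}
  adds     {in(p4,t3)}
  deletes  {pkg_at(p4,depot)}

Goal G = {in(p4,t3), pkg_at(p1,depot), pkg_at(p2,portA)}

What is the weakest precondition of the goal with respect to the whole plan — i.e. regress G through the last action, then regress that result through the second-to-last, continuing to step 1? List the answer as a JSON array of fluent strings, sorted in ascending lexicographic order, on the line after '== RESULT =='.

Work backward from the goal:
  through step 4 (load(p4,t3,depot)): drop {in(p4,t3)}, keep {pkg_at(p1,depot), pkg_at(p2,portA)}, require {pkg_at(p4,depot), truck_at(t3,depot)}
    → {pkg_at(p1,depot), pkg_at(p2,portA), pkg_at(p4,depot), truck_at(t3,depot)}
  through step 3 (unload(p4,t3,depot)): drop {pkg_at(p4,depot)}, keep {pkg_at(p1,depot), pkg_at(p2,portA), truck_at(t3,depot)}, require {in(p4,t3), truck_at(t3,depot)}
    → {in(p4,t3), pkg_at(p1,depot), pkg_at(p2,portA), truck_at(t3,depot)}
  through step 2 (drive(t3,portA,depot)): drop {truck_at(t3,depot)}, keep {in(p4,t3), pkg_at(p1,depot), pkg_at(p2,portA)}, require {truck_at(t3,portA)}
    → {in(p4,t3), pkg_at(p1,depot), pkg_at(p2,portA), truck_at(t3,portA)}
  through step 1 (unload(p2,t3,portA)): drop {pkg_at(p2,portA)}, keep {in(p4,t3), pkg_at(p1,depot), truck_at(t3,portA)}, require {in(p2,t3), truck_at(t3,portA)}
    → {in(p2,t3), in(p4,t3), pkg_at(p1,depot), truck_at(t3,portA)}

== RESULT ==
["in(p2,t3)", "in(p4,t3)", "pkg_at(p1,depot)", "truck_at(t3,portA)"]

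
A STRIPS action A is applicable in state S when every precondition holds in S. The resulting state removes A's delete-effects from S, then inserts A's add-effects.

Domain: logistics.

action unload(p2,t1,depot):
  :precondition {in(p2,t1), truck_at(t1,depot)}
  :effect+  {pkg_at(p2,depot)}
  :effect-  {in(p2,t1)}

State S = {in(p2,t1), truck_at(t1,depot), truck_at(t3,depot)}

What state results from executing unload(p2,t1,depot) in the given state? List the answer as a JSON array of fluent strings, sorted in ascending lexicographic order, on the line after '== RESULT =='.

Progress:
  pre ⊆ S: {in(p2,t1), truck_at(t1,depot)} ⊆ S  — applicable
  S \ del = {truck_at(t1,depot), truck_at(t3,depot)}
  ∪ add   = {pkg_at(p2,depot), truck_at(t1,depot), truck_at(t3,depot)}

== RESULT ==
["pkg_at(p2,depot)", "truck_at(t1,depot)", "truck_at(t3,depot)"]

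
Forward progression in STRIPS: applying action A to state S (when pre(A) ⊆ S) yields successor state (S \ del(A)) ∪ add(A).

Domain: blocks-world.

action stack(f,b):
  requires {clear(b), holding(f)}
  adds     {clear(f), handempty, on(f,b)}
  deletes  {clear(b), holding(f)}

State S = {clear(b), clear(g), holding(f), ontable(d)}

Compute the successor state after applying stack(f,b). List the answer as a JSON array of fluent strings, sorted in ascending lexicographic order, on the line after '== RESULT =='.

Compute (S \ del) ∪ add:
  pre ⊆ S: {clear(b), holding(f)} ⊆ S  — applicable
  S \ del = {clear(g), ontable(d)}
  ∪ add   = {clear(f), clear(g), handempty, on(f,b), ontable(d)}

== RESULT ==
["clear(f)", "clear(g)", "handempty", "on(f,b)", "ontable(d)"]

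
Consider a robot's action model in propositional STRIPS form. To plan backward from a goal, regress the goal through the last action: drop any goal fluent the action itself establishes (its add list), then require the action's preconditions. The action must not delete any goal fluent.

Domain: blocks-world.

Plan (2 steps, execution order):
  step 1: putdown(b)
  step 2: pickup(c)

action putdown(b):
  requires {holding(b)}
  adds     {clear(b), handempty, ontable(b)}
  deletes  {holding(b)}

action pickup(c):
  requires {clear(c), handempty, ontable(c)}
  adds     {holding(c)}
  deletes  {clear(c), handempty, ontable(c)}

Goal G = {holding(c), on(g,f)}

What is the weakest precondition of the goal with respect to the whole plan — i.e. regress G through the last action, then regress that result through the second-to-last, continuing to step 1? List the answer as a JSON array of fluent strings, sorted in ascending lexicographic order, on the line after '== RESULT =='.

Regress step by step:
  through step 2 (pickup(c)): drop {holding(c)}, keep {on(g,f)}, require {clear(c), handempty, ontable(c)}
    → {clear(c), handempty, on(g,f), ontable(c)}
  through step 1 (putdown(b)): drop {handempty}, keep {clear(c), on(g,f), ontable(c)}, require {holding(b)}
    → {clear(c), holding(b), on(g,f), ontable(c)}

== RESULT ==
["clear(c)", "holding(b)", "on(g,f)", "ontable(c)"]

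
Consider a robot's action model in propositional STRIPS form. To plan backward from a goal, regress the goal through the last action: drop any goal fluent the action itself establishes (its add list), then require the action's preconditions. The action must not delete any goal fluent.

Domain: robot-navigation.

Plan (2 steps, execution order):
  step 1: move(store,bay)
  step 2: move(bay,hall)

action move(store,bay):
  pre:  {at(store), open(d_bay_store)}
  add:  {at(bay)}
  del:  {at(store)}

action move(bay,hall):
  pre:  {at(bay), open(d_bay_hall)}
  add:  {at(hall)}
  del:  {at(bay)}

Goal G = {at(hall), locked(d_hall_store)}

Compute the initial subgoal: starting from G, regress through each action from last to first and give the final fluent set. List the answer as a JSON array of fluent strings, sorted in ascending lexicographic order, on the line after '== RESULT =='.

Regress step by step:
  through step 2 (move(bay,hall)): drop {at(hall)}, keep {locked(d_hall_store)}, require {at(bay), open(d_bay_hall)}
    → {at(bay), locked(d_hall_store), open(d_bay_hall)}
  through step 1 (move(store,bay)): drop {at(bay)}, keep {locked(d_hall_store), open(d_bay_hall)}, require {at(store), open(d_bay_store)}
    → {at(store), locked(d_hall_store), open(d_bay_hall), open(d_bay_store)}

== RESULT ==
["at(store)", "locked(d_hall_store)", "open(d_bay_hall)", "open(d_bay_store)"]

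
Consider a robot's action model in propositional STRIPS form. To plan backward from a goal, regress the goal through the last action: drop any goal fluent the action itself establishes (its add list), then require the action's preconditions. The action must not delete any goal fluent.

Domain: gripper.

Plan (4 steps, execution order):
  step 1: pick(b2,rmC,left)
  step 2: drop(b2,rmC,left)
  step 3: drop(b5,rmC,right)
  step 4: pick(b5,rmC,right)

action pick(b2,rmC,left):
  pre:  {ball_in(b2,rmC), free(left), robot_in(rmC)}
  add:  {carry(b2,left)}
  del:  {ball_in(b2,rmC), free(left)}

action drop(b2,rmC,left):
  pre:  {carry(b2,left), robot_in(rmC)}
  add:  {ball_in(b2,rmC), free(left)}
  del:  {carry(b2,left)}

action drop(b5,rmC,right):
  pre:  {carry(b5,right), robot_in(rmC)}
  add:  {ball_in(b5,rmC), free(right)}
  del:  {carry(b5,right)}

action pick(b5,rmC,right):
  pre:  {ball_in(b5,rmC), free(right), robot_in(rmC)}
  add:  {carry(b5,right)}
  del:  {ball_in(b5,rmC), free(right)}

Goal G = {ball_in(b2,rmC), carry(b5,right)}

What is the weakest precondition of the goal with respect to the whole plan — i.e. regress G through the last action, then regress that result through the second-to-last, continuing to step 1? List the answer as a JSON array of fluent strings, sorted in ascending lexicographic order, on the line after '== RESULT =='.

Work backward from the goal:
  through step 4 (pick(b5,rmC,right)): drop {carry(b5,right)}, keep {ball_in(b2,rmC)}, require {ball_in(b5,rmC), free(right), robot_in(rmC)}
    → {ball_in(b2,rmC), ball_in(b5,rmC), free(right), robot_in(rmC)}
  through step 3 (drop(b5,rmC,right)): drop {ball_in(b5,rmC), free(right)}, keep {ball_in(b2,rmC), robot_in(rmC)}, require {carry(b5,right), robot_in(rmC)}
    → {ball_in(b2,rmC), carry(b5,right), robot_in(rmC)}
  through step 2 (drop(b2,rmC,left)): drop {ball_in(b2,rmC)}, keep {carry(b5,right), robot_in(rmC)}, require {carry(b2,left), robot_in(rmC)}
    → {carry(b2,left), carry(b5,right), robot_in(rmC)}
  through step 1 (pick(b2,rmC,left)): drop {carry(b2,left)}, keep {carry(b5,right), robot_in(rmC)}, require {ball_in(b2,rmC), free(left), robot_in(rmC)}
    → {ball_in(b2,rmC), carry(b5,right), free(left), robot_in(rmC)}

== RESULT ==
["ball_in(b2,rmC)", "carry(b5,right)", "free(left)", "robot_in(rmC)"]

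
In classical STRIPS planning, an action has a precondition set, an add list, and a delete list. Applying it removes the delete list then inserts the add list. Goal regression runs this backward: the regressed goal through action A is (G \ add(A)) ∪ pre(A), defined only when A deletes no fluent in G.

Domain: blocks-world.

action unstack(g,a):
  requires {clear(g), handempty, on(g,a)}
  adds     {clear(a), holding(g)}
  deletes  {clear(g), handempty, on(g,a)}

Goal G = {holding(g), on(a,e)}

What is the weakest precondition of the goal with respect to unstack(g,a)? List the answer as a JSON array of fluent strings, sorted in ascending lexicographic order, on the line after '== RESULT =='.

Regress:
  G ∩ del = {}  (empty — regression defined)
  G \ add = {holding(g), on(a,e)} \ {clear(a), holding(g)} = {on(a,e)}
  ∪ pre   = {on(a,e)} ∪ {clear(g), handempty, on(g,a)}
          = {clear(g), handempty, on(a,e), on(g,a)}

== RESULT ==
["clear(g)", "handempty", "on(a,e)", "on(g,a)"]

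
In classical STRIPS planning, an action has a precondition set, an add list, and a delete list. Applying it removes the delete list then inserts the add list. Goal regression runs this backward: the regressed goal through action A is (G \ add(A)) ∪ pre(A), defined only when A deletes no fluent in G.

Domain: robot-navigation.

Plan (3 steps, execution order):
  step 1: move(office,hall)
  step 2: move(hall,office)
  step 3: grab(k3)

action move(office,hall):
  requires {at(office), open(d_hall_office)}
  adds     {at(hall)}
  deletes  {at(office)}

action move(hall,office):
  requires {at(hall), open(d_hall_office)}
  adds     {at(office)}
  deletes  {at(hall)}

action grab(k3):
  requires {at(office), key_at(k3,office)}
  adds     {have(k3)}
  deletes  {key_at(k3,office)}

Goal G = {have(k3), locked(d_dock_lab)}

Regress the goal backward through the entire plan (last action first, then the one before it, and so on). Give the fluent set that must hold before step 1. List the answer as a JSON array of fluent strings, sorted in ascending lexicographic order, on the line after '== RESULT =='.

Work backward from the goal:
  through step 3 (grab(k3)): drop {have(k3)}, keep {locked(d_dock_lab)}, require {at(office), key_at(k3,office)}
    → {at(office), key_at(k3,office), locked(d_dock_lab)}
  through step 2 (move(hall,office)): drop {at(office)}, keep {key_at(k3,office), locked(d_dock_lab)}, require {at(hall), open(d_hall_office)}
    → {at(hall), key_at(k3,office), locked(d_dock_lab), open(d_hall_office)}
  through step 1 (move(office,hall)): drop {at(hall)}, keep {key_at(k3,office), locked(d_dock_lab), open(d_hall_office)}, require {at(office), open(d_hall_office)}
    → {at(office), key_at(k3,office), locked(d_dock_lab), open(d_hall_office)}

== RESULT ==
["at(office)", "key_at(k3,office)", "locked(d_dock_lab)", "open(d_hall_office)"]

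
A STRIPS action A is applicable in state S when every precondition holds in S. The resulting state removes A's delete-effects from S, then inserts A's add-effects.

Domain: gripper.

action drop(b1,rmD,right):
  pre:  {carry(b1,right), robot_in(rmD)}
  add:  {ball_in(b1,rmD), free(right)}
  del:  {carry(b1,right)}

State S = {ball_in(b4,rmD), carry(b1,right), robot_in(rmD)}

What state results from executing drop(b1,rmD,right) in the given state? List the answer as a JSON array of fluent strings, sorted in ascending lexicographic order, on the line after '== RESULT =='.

Progress:
  pre ⊆ S: {carry(b1,right), robot_in(rmD)} ⊆ S  — applicable
  S \ del = {ball_in(b4,rmD), robot_in(rmD)}
  ∪ add   = {ball_in(b1,rmD), ball_in(b4,rmD), free(right), robot_in(rmD)}

== RESULT ==
["ball_in(b1,rmD)", "ball_in(b4,rmD)", "free(right)", "robot_in(rmD)"]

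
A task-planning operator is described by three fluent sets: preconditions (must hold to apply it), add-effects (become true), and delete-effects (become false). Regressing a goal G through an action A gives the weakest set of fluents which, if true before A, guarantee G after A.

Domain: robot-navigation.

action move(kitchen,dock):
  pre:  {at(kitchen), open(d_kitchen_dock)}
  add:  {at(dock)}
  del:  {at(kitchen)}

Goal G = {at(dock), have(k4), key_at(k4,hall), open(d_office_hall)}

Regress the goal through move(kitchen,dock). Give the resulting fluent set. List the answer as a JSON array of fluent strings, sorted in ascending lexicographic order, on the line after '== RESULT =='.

Compute (G \ add) ∪ pre:
  G ∩ del = {}  (empty — regression defined)
  G \ add = {at(dock), have(k4), key_at(k4,hall), open(d_office_hall)} \ {at(dock)} = {have(k4), key_at(k4,hall), open(d_office_hall)}
  ∪ pre   = {have(k4), key_at(k4,hall), open(d_office_hall)} ∪ {at(kitchen), open(d_kitchen_dock)}
          = {at(kitchen), have(k4), key_at(k4,hall), open(d_kitchen_dock), open(d_office_hall)}

== RESULT ==
["at(kitchen)", "have(k4)", "key_at(k4,hall)", "open(d_kitchen_dock)", "open(d_office_hall)"]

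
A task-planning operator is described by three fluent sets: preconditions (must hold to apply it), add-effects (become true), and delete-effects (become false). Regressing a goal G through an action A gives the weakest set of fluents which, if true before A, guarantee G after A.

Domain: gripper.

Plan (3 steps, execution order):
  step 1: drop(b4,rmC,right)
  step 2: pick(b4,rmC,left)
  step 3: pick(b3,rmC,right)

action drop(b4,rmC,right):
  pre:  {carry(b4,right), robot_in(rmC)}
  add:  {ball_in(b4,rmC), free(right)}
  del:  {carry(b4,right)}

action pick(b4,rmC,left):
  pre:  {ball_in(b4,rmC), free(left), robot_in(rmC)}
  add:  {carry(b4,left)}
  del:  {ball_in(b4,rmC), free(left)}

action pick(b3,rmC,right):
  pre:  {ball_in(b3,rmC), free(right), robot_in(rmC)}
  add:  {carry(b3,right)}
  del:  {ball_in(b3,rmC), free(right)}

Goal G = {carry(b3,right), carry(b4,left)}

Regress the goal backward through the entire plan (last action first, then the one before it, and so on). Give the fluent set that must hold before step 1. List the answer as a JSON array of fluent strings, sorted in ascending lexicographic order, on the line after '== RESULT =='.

Work backward from the goal:
  through step 3 (pick(b3,rmC,right)): drop {carry(b3,right)}, keep {carry(b4,left)}, require {ball_in(b3,rmC), free(right), robot_in(rmC)}
    → {ball_in(b3,rmC), carry(b4,left), free(right), robot_in(rmC)}
  through step 2 (pick(b4,rmC,left)): drop {carry(b4,left)}, keep {ball_in(b3,rmC), free(right), robot_in(rmC)}, require {ball_in(b4,rmC), free(left), robot_in(rmC)}
    → {ball_in(b3,rmC), ball_in(b4,rmC), free(left), free(right), robot_in(rmC)}
  through step 1 (drop(b4,rmC,right)): drop {ball_in(b4,rmC), free(right)}, keep {ball_in(b3,rmC), free(left), robot_in(rmC)}, require {carry(b4,right), robot_in(rmC)}
    → {ball_in(b3,rmC), carry(b4,right), free(left), robot_in(rmC)}

== RESULT ==
["ball_in(b3,rmC)", "carry(b4,right)", "free(left)", "robot_in(rmC)"]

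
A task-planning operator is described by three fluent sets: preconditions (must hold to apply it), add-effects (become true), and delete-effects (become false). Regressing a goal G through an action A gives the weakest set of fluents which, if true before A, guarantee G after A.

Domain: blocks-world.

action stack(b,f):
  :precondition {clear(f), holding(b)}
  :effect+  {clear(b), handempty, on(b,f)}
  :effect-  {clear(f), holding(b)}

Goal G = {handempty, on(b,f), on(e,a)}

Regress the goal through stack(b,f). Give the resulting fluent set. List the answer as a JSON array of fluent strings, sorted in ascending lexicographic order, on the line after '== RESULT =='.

Regress:
  G ∩ del = {}  (empty — regression defined)
  G \ add = {handempty, on(b,f), on(e,a)} \ {clear(b), handempty, on(b,f)} = {on(e,a)}
  ∪ pre   = {on(e,a)} ∪ {clear(f), holding(b)}
          = {clear(f), holding(b), on(e,a)}

== RESULT ==
["clear(f)", "holding(b)", "on(e,a)"]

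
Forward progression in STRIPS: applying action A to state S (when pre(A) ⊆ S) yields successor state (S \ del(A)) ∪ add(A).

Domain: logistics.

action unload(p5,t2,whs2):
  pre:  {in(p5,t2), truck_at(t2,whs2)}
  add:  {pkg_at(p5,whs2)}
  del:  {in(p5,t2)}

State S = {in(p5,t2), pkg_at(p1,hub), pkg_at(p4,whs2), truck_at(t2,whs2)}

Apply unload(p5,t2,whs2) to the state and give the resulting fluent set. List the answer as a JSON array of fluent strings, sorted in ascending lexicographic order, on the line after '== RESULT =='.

Progress:
  pre ⊆ S: {in(p5,t2), truck_at(t2,whs2)} ⊆ S  — applicable
  S \ del = {pkg_at(p1,hub), pkg_at(p4,whs2), truck_at(t2,whs2)}
  ∪ add   = {pkg_at(p1,hub), pkg_at(p4,whs2), pkg_at(p5,whs2), truck_at(t2,whs2)}

== RESULT ==
["pkg_at(p1,hub)", "pkg_at(p4,whs2)", "pkg_at(p5,whs2)", "truck_at(t2,whs2)"]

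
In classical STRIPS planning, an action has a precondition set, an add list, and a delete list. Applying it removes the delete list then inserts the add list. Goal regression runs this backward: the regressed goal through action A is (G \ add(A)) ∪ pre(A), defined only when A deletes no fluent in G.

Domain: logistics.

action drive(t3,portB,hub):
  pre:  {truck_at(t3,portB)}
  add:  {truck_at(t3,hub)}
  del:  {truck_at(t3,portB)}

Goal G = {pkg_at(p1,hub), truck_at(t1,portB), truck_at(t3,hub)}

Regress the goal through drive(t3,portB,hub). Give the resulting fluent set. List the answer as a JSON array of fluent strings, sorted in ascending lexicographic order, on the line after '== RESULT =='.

Regress:
  G ∩ del = {}  (empty — regression defined)
  G \ add = {pkg_at(p1,hub), truck_at(t1,portB), truck_at(t3,hub)} \ {truck_at(t3,hub)} = {pkg_at(p1,hub), truck_at(t1,portB)}
  ∪ pre   = {pkg_at(p1,hub), truck_at(t1,portB)} ∪ {truck_at(t3,portB)}
          = {pkg_at(p1,hub), truck_at(t1,portB), truck_at(t3,portB)}

== RESULT ==
["pkg_at(p1,hub)", "truck_at(t1,portB)", "truck_at(t3,portB)"]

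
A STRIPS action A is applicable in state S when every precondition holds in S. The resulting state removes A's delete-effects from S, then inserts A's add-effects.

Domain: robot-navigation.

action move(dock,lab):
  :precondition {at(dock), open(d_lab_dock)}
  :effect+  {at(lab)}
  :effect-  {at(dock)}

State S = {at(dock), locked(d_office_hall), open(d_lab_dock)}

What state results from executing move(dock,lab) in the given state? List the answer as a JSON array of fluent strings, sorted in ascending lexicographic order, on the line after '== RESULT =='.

Progress:
  pre ⊆ S: {at(dock), open(d_lab_dock)} ⊆ S  — applicable
  S \ del = {locked(d_office_hall), open(d_lab_dock)}
  ∪ add   = {at(lab), locked(d_office_hall), open(d_lab_dock)}

== RESULT ==
["at(lab)", "locked(d_office_hall)", "open(d_lab_dock)"]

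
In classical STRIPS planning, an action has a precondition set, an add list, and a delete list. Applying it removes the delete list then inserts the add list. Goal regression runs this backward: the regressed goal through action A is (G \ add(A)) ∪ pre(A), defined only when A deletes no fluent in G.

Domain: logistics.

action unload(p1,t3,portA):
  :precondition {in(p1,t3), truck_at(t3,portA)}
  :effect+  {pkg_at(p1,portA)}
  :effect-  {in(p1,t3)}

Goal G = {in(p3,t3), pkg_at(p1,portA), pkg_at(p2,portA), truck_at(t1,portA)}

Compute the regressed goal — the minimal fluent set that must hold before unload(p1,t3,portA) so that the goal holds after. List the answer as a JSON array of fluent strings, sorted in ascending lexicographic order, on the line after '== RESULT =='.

Regress:
  G ∩ del = {}  (empty — regression defined)
  G \ add = {in(p3,t3), pkg_at(p1,portA), pkg_at(p2,portA), truck_at(t1,portA)} \ {pkg_at(p1,portA)} = {in(p3,t3), pkg_at(p2,portA), truck_at(t1,portA)}
  ∪ pre   = {in(p3,t3), pkg_at(p2,portA), truck_at(t1,portA)} ∪ {in(p1,t3), truck_at(t3,portA)}
          = {in(p1,t3), in(p3,t3), pkg_at(p2,portA), truck_at(t1,portA), truck_at(t3,portA)}

== RESULT ==
["in(p1,t3)", "in(p3,t3)", "pkg_at(p2,portA)", "truck_at(t1,portA)", "truck_at(t3,portA)"]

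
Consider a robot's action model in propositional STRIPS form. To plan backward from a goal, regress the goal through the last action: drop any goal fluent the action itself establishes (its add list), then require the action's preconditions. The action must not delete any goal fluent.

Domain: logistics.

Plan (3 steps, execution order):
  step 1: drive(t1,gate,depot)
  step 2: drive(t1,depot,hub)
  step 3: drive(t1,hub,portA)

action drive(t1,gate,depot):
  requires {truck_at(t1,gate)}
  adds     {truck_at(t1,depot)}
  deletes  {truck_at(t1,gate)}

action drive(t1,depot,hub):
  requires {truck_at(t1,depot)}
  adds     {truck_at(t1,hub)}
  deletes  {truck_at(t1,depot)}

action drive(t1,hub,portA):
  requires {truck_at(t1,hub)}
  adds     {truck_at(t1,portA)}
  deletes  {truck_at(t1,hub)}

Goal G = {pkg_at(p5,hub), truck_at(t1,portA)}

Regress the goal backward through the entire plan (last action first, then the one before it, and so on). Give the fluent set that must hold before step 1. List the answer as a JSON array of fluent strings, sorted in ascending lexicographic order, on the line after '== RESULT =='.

Regress step by step:
  through step 3 (drive(t1,hub,portA)): drop {truck_at(t1,portA)}, keep {pkg_at(p5,hub)}, require {truck_at(t1,hub)}
    → {pkg_at(p5,hub), truck_at(t1,hub)}
  through step 2 (drive(t1,depot,hub)): drop {truck_at(t1,hub)}, keep {pkg_at(p5,hub)}, require {truck_at(t1,depot)}
    → {pkg_at(p5,hub), truck_at(t1,depot)}
  through step 1 (drive(t1,gate,depot)): drop {truck_at(t1,depot)}, keep {pkg_at(p5,hub)}, require {truck_at(t1,gate)}
    → {pkg_at(p5,hub), truck_at(t1,gate)}

== RESULT ==
["pkg_at(p5,hub)", "truck_at(t1,gate)"]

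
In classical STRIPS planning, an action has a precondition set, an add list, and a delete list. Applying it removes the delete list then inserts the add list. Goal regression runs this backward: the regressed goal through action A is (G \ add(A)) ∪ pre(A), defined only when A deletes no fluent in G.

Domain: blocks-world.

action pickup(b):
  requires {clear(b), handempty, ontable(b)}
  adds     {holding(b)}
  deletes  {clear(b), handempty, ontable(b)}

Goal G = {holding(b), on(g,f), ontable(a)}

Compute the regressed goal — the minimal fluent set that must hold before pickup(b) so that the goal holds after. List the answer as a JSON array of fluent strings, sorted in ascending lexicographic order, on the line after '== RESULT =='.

Regress:
  G ∩ del = {}  (empty — regression defined)
  G \ add = {holding(b), on(g,f), ontable(a)} \ {holding(b)} = {on(g,f), ontable(a)}
  ∪ pre   = {on(g,f), ontable(a)} ∪ {clear(b), handempty, ontable(b)}
          = {clear(b), handempty, on(g,f), ontable(a), ontable(b)}

== RESULT ==
["clear(b)", "handempty", "on(g,f)", "ontable(a)", "ontable(b)"]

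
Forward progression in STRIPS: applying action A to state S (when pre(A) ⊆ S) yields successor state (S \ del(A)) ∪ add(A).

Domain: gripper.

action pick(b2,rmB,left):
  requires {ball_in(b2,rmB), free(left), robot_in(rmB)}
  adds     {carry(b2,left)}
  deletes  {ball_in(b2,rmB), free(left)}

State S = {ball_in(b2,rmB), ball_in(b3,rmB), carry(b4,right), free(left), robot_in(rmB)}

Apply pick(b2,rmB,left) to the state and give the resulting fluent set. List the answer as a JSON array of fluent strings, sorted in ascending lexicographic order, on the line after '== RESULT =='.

Progress:
  pre ⊆ S: {ball_in(b2,rmB), free(left), robot_in(rmB)} ⊆ S  — applicable
  S \ del = {ball_in(b3,rmB), carry(b4,right), robot_in(rmB)}
  ∪ add   = {ball_in(b3,rmB), carry(b2,left), carry(b4,right), robot_in(rmB)}

== RESULT ==
["ball_in(b3,rmB)", "carry(b2,left)", "carry(b4,right)", "robot_in(rmB)"]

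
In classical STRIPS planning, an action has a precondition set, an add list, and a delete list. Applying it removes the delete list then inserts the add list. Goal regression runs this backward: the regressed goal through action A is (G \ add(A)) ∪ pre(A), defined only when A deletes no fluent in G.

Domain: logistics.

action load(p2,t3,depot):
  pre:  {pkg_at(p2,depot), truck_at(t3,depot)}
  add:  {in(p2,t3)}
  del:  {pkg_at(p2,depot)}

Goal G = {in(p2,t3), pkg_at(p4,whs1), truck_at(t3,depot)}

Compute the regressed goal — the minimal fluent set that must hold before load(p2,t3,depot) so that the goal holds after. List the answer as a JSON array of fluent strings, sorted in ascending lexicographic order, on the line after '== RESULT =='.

Compute (G \ add) ∪ pre:
  G ∩ del = {}  (empty — regression defined)
  G \ add = {in(p2,t3), pkg_at(p4,whs1), truck_at(t3,depot)} \ {in(p2,t3)} = {pkg_at(p4,whs1), truck_at(t3,depot)}
  ∪ pre   = {pkg_at(p4,whs1), truck_at(t3,depot)} ∪ {pkg_at(p2,depot), truck_at(t3,depot)}
          = {pkg_at(p2,depot), pkg_at(p4,whs1), truck_at(t3,depot)}

== RESULT ==
["pkg_at(p2,depot)", "pkg_at(p4,whs1)", "truck_at(t3,depot)"]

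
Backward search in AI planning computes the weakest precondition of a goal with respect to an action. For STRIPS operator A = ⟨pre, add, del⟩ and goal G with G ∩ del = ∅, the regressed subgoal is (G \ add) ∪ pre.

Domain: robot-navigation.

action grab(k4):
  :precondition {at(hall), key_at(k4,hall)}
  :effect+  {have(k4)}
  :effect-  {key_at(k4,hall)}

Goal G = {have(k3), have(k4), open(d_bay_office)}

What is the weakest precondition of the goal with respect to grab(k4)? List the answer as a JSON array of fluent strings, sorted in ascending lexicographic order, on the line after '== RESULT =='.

Regress:
  G ∩ del = {}  (empty — regression defined)
  G \ add = {have(k3), have(k4), open(d_bay_office)} \ {have(k4)} = {have(k3), open(d_bay_office)}
  ∪ pre   = {have(k3), open(d_bay_office)} ∪ {at(hall), key_at(k4,hall)}
          = {at(hall), have(k3), key_at(k4,hall), open(d_bay_office)}

== RESULT ==
["at(hall)", "have(k3)", "key_at(k4,hall)", "open(d_bay_office)"]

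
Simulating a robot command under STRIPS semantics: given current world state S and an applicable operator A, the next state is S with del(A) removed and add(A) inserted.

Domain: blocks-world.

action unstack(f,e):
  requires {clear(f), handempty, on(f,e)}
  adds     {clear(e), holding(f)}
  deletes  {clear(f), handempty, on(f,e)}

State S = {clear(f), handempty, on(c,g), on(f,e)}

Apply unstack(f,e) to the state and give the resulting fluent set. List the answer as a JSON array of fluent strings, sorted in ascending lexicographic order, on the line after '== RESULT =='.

Progress:
  pre ⊆ S: {clear(f), handempty, on(f,e)} ⊆ S  — applicable
  S \ del = {on(c,g)}
  ∪ add   = {clear(e), holding(f), on(c,g)}

== RESULT ==
["clear(e)", "holding(f)", "on(c,g)"]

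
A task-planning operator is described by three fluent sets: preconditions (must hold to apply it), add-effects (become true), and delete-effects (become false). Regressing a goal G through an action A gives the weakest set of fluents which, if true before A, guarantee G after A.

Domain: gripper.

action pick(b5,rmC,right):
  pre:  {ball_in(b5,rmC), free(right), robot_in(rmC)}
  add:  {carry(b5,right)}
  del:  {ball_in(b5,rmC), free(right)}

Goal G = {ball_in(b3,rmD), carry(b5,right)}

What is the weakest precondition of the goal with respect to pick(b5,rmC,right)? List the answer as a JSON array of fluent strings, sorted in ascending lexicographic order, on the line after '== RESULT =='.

Regress:
  G ∩ del = {}  (empty — regression defined)
  G \ add = {ball_in(b3,rmD), carry(b5,right)} \ {carry(b5,right)} = {ball_in(b3,rmD)}
  ∪ pre   = {ball_in(b3,rmD)} ∪ {ball_in(b5,rmC), free(right), robot_in(rmC)}
          = {ball_in(b3,rmD), ball_in(b5,rmC), free(right), robot_in(rmC)}

== RESULT ==
["ball_in(b3,rmD)", "ball_in(b5,rmC)", "free(right)", "robot_in(rmC)"]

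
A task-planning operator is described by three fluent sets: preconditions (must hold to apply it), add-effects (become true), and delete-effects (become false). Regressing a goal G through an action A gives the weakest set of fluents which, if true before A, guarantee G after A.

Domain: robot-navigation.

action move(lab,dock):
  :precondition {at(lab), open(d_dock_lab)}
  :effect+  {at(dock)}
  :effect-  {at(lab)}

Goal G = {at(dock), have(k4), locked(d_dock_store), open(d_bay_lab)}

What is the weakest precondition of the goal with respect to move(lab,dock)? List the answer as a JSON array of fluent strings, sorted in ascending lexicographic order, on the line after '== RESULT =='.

Compute (G \ add) ∪ pre:
  G ∩ del = {}  (empty — regression defined)
  G \ add = {at(dock), have(k4), locked(d_dock_store), open(d_bay_lab)} \ {at(dock)} = {have(k4), locked(d_dock_store), open(d_bay_lab)}
  ∪ pre   = {have(k4), locked(d_dock_store), open(d_bay_lab)} ∪ {at(lab), open(d_dock_lab)}
          = {at(lab), have(k4), locked(d_dock_store), open(d_bay_lab), open(d_dock_lab)}

== RESULT ==
["at(lab)", "have(k4)", "locked(d_dock_store)", "open(d_bay_lab)", "open(d_dock_lab)"]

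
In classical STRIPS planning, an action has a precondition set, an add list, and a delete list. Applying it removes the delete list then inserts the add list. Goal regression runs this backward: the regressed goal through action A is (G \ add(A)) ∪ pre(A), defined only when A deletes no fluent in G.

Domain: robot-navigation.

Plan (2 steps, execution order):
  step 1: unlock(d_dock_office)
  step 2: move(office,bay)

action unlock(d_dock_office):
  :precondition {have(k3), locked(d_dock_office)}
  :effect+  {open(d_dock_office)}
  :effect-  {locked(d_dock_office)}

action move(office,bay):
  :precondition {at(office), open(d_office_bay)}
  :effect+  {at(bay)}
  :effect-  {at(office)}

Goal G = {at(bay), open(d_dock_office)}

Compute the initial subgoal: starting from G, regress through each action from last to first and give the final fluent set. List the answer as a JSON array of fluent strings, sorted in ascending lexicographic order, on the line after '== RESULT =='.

Regress step by step:
  through step 2 (move(office,bay)): drop {at(bay)}, keep {open(d_dock_office)}, require {at(office), open(d_office_bay)}
    → {at(office), open(d_dock_office), open(d_office_bay)}
  through step 1 (unlock(d_dock_office)): drop {open(d_dock_office)}, keep {at(office), open(d_office_bay)}, require {have(k3), locked(d_dock_office)}
    → {at(office), have(k3), locked(d_dock_office), open(d_office_bay)}

== RESULT ==
["at(office)", "have(k3)", "locked(d_dock_office)", "open(d_office_bay)"]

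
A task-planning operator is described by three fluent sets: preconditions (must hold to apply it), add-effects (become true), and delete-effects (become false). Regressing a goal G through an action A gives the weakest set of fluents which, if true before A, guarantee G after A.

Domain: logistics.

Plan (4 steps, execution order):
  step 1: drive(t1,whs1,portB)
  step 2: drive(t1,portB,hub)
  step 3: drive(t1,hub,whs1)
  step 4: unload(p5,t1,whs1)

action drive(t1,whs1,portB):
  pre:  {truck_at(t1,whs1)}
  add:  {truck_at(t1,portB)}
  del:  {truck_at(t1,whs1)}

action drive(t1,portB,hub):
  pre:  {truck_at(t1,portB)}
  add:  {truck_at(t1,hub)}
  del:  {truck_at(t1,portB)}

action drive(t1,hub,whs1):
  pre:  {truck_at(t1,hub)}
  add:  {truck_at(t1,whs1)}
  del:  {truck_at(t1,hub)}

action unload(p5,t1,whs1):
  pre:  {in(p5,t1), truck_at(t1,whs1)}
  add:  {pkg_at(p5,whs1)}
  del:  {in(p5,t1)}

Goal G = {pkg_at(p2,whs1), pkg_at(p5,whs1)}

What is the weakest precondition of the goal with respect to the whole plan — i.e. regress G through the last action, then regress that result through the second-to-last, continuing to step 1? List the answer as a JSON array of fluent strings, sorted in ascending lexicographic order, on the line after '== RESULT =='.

Work backward from the goal:
  through step 4 (unload(p5,t1,whs1)): drop {pkg_at(p5,whs1)}, keep {pkg_at(p2,whs1)}, require {in(p5,t1), truck_at(t1,whs1)}
    → {in(p5,t1), pkg_at(p2,whs1), truck_at(t1,whs1)}
  through step 3 (drive(t1,hub,whs1)): drop {truck_at(t1,whs1)}, keep {in(p5,t1), pkg_at(p2,whs1)}, require {truck_at(t1,hub)}
    → {in(p5,t1), pkg_at(p2,whs1), truck_at(t1,hub)}
  through step 2 (drive(t1,portB,hub)): drop {truck_at(t1,hub)}, keep {in(p5,t1), pkg_at(p2,whs1)}, require {truck_at(t1,portB)}
    → {in(p5,t1), pkg_at(p2,whs1), truck_at(t1,portB)}
  through step 1 (drive(t1,whs1,portB)): drop {truck_at(t1,portB)}, keep {in(p5,t1), pkg_at(p2,whs1)}, require {truck_at(t1,whs1)}
    → {in(p5,t1), pkg_at(p2,whs1), truck_at(t1,whs1)}

== RESULT ==
["in(p5,t1)", "pkg_at(p2,whs1)", "truck_at(t1,whs1)"]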